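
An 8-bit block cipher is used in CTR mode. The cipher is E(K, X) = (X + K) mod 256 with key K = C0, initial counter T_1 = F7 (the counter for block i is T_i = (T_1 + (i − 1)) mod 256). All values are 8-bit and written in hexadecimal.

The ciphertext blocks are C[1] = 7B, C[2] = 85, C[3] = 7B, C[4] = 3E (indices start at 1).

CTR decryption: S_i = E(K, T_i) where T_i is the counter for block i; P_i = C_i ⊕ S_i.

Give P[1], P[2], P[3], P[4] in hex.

P[1]: T = F7, S = E(K, T) = B7; 7B ⊕ B7 = CC.
P[2]: T = F8, S = E(K, T) = B8; 85 ⊕ B8 = 3D.
P[3]: T = F9, S = E(K, T) = B9; 7B ⊕ B9 = C2.
P[4]: T = FA, S = E(K, T) = BA; 3E ⊕ BA = 84.

P[1] = CC, P[2] = 3D, P[3] = C2, P[4] = 84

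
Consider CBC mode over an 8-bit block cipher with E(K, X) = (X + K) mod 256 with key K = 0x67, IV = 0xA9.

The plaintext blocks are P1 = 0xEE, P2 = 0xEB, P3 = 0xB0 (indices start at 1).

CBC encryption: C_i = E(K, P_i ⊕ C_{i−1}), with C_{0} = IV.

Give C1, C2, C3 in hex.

C1: P1 ⊕ 0xA9 = 0x47; E(K, 0x47) = 0xAE.
C2: P2 ⊕ 0xAE = 0x45; E(K, 0x45) = 0xAC.
C3: P3 ⊕ 0xAC = 0x1C; E(K, 0x1C) = 0x83.

C1 = 0xAE, C2 = 0xAC, C3 = 0x83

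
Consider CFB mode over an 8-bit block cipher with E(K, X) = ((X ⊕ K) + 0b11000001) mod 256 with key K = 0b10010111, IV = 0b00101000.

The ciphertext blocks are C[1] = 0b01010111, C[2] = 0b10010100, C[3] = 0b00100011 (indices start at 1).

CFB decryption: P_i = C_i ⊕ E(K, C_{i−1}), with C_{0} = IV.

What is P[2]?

P[2] = 0b00010101

P[2]: E(K, 0b01010111) = 0b10000001; 0b10010100 ⊕ 0b10000001 = 0b00010101.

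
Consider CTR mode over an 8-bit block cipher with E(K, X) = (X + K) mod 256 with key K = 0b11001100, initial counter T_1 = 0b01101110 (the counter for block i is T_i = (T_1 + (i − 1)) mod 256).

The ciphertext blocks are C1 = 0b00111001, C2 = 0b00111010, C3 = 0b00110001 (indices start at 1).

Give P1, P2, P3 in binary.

CTR decryption: S_i = E(K, T_i) where T_i is the counter for block i; P_i = C_i ⊕ S_i.
P1: T = 0b01101110, S = E(K, T) = 0b00111010; 0b00111001 ⊕ 0b00111010 = 0b00000011.
P2: T = 0b01101111, S = E(K, T) = 0b00111011; 0b00111010 ⊕ 0b00111011 = 0b00000001.
P3: T = 0b01110000, S = E(K, T) = 0b00111100; 0b00110001 ⊕ 0b00111100 = 0b00001101.

P1 = 0b00000011, P2 = 0b00000001, P3 = 0b00001101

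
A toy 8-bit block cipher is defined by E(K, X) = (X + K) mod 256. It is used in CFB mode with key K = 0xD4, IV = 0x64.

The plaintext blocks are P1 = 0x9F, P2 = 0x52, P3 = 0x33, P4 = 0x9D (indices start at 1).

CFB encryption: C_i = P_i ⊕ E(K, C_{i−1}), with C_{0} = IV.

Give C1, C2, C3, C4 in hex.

C1 = 0xA7, C2 = 0x29, C3 = 0xCE, C4 = 0x3F

C1: E(K, 0x64) = 0x38; 0x9F ⊕ 0x38 = 0xA7.
C2: E(K, 0xA7) = 0x7B; 0x52 ⊕ 0x7B = 0x29.
C3: E(K, 0x29) = 0xFD; 0x33 ⊕ 0xFD = 0xCE.
C4: E(K, 0xCE) = 0xA2; 0x9D ⊕ 0xA2 = 0x3F.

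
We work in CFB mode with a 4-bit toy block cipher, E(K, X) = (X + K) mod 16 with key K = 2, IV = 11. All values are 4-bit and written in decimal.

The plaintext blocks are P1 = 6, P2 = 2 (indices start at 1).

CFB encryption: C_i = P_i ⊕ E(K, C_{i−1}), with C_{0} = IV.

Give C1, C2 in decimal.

C1 = 11, C2 = 15

C1: E(K, 11) = 13; 6 ⊕ 13 = 11.
C2: E(K, 11) = 13; 2 ⊕ 13 = 15.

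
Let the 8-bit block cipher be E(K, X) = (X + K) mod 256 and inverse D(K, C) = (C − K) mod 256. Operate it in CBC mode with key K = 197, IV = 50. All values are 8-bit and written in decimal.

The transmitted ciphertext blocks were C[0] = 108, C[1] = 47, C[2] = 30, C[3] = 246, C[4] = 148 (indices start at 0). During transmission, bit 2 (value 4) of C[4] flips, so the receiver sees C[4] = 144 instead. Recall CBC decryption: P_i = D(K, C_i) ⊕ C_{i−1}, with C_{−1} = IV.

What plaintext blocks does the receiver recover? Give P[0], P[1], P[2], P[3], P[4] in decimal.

P[0] = 149, P[1] = 6, P[2] = 118, P[3] = 47, P[4] = 61

Only C[4] changed, to 144. In CBC, a change in C_i garbles P_i and flips the same bit in P_{i+1}. Decrypting the received ciphertext:
P[0]: D(K, 108) = 167; 167 ⊕ 50 = 149.
P[1]: D(K, 47) = 106; 106 ⊕ 108 = 6.
P[2]: D(K, 30) = 89; 89 ⊕ 47 = 118.
P[3]: D(K, 246) = 49; 49 ⊕ 30 = 47.
P[4]: D(K, 144) = 203; 203 ⊕ 246 = 61.
Blocks that differ from the original plaintext: P[4].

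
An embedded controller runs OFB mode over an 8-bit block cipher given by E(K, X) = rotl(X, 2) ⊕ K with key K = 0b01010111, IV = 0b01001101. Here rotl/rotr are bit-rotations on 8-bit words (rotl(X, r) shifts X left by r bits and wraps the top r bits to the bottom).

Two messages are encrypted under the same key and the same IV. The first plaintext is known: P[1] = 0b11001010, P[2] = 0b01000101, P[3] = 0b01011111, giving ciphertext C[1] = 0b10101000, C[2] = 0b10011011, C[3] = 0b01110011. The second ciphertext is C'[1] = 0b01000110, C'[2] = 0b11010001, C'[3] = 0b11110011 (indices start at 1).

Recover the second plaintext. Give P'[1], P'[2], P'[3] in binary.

P'[1] = 0b00100100, P'[2] = 0b00001111, P'[3] = 0b11011111

In OFB with a reused IV, both messages share the same keystream S_i, so C_i ⊕ C'_i = P_i ⊕ P'_i and thus P'_i = P_i ⊕ C_i ⊕ C'_i.
P'[1]: 0b11001010 ⊕ 0b10101000 ⊕ 0b01000110 = 0b00100100.
P'[2]: 0b01000101 ⊕ 0b10011011 ⊕ 0b11010001 = 0b00001111.
P'[3]: 0b01011111 ⊕ 0b01110011 ⊕ 0b11110011 = 0b11011111.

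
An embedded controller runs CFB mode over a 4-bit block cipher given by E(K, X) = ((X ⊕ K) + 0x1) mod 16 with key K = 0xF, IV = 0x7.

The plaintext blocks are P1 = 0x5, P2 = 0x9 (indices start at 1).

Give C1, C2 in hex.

C1 = 0xC, C2 = 0xD

CFB encryption: C_i = P_i ⊕ E(K, C_{i−1}), with C_{0} = IV.
C1: E(K, 0x7) = 0x9; 0x5 ⊕ 0x9 = 0xC.
C2: E(K, 0xC) = 0x4; 0x9 ⊕ 0x4 = 0xD.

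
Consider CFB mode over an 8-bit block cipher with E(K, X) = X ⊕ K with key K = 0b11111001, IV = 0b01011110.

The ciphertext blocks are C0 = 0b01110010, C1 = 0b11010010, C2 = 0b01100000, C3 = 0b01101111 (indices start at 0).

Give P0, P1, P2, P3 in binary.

P0 = 0b11010101, P1 = 0b01011001, P2 = 0b01001011, P3 = 0b11110110

CFB decryption: P_i = C_i ⊕ E(K, C_{i−1}), with C_{−1} = IV.
P0: E(K, 0b01011110) = 0b10100111; 0b01110010 ⊕ 0b10100111 = 0b11010101.
P1: E(K, 0b01110010) = 0b10001011; 0b11010010 ⊕ 0b10001011 = 0b01011001.
P2: E(K, 0b11010010) = 0b00101011; 0b01100000 ⊕ 0b00101011 = 0b01001011.
P3: E(K, 0b01100000) = 0b10011001; 0b01101111 ⊕ 0b10011001 = 0b11110110.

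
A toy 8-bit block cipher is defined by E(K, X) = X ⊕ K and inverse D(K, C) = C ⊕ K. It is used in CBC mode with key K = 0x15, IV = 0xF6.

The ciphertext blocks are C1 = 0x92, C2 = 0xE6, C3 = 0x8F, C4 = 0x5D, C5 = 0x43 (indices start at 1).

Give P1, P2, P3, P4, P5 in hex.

P1 = 0x71, P2 = 0x61, P3 = 0x7C, P4 = 0xC7, P5 = 0x0B

CBC decryption: P_i = D(K, C_i) ⊕ C_{i−1}, with C_{0} = IV.
P1: D(K, 0x92) = 0x87; 0x87 ⊕ 0xF6 = 0x71.
P2: D(K, 0xE6) = 0xF3; 0xF3 ⊕ 0x92 = 0x61.
P3: D(K, 0x8F) = 0x9A; 0x9A ⊕ 0xE6 = 0x7C.
P4: D(K, 0x5D) = 0x48; 0x48 ⊕ 0x8F = 0xC7.
P5: D(K, 0x43) = 0x56; 0x56 ⊕ 0x5D = 0x0B.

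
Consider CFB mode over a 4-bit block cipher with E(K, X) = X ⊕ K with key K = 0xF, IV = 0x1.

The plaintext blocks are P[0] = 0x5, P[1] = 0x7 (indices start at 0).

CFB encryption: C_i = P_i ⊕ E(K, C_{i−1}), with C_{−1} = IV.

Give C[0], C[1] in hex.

C[0]: E(K, 0x1) = 0xE; 0x5 ⊕ 0xE = 0xB.
C[1]: E(K, 0xB) = 0x4; 0x7 ⊕ 0x4 = 0x3.

C[0] = 0xB, C[1] = 0x3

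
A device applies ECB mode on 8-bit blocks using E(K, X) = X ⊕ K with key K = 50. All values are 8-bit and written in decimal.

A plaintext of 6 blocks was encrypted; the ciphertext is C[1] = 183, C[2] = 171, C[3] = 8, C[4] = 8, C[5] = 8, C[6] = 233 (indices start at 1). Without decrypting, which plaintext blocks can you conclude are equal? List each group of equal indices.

P[3] = P[4] = P[5]

ECB encrypts each block independently with the same key, so equal ciphertext blocks imply equal plaintext blocks.
C[3] = C[4] = C[5] = 8, so P[3] = P[4] = P[5].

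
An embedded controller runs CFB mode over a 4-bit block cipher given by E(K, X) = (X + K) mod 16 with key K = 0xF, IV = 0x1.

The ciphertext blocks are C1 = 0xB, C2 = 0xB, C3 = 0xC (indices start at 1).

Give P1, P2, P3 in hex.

P1 = 0xB, P2 = 0x1, P3 = 0x6

CFB decryption: P_i = C_i ⊕ E(K, C_{i−1}), with C_{0} = IV.
P1: E(K, 0x1) = 0x0; 0xB ⊕ 0x0 = 0xB.
P2: E(K, 0xB) = 0xA; 0xB ⊕ 0xA = 0x1.
P3: E(K, 0xB) = 0xA; 0xC ⊕ 0xA = 0x6.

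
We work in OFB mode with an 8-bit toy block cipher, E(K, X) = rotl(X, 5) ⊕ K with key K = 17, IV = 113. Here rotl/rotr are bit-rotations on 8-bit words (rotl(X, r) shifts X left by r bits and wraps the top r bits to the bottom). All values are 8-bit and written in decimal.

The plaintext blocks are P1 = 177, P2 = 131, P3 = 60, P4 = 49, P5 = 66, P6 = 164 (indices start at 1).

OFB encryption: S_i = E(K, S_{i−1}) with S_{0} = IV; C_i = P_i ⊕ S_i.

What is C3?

C3 = 243

C1: S = E(K, 113) = 63; 177 ⊕ 63 = 142.
C2: S = E(K, 63) = 246; 131 ⊕ 246 = 117.
C3: S = E(K, 246) = 207; 60 ⊕ 207 = 243.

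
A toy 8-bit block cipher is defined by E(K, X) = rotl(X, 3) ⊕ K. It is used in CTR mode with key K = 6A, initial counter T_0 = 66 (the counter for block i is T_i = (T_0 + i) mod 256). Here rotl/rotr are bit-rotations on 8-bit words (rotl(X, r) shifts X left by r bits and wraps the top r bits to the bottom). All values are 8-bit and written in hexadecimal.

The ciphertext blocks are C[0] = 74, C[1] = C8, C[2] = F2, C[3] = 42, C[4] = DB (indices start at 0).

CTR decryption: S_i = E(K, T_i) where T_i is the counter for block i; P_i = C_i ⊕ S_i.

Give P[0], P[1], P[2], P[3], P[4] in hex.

P[0]: T = 66, S = E(K, T) = 59; 74 ⊕ 59 = 2D.
P[1]: T = 67, S = E(K, T) = 51; C8 ⊕ 51 = 99.
P[2]: T = 68, S = E(K, T) = 29; F2 ⊕ 29 = DB.
P[3]: T = 69, S = E(K, T) = 21; 42 ⊕ 21 = 63.
P[4]: T = 6A, S = E(K, T) = 39; DB ⊕ 39 = E2.

P[0] = 2D, P[1] = 99, P[2] = DB, P[3] = 63, P[4] = E2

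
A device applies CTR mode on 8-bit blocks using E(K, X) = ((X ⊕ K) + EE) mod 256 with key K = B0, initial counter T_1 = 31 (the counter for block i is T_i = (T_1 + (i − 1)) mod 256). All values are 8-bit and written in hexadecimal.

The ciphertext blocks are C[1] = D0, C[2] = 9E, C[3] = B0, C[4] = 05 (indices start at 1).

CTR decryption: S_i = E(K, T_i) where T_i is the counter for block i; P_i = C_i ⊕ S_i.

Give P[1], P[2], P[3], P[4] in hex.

P[1]: T = 31, S = E(K, T) = 6F; D0 ⊕ 6F = BF.
P[2]: T = 32, S = E(K, T) = 70; 9E ⊕ 70 = EE.
P[3]: T = 33, S = E(K, T) = 71; B0 ⊕ 71 = C1.
P[4]: T = 34, S = E(K, T) = 72; 05 ⊕ 72 = 77.

P[1] = BF, P[2] = EE, P[3] = C1, P[4] = 77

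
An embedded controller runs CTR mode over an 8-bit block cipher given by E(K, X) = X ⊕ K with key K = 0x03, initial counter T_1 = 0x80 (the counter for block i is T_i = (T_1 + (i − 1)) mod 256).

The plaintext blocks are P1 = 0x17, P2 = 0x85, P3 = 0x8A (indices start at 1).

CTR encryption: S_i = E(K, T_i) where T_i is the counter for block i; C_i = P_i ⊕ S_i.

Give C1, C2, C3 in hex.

C1 = 0x94, C2 = 0x07, C3 = 0x0B

C1: T = 0x80, S = E(K, T) = 0x83; 0x17 ⊕ 0x83 = 0x94.
C2: T = 0x81, S = E(K, T) = 0x82; 0x85 ⊕ 0x82 = 0x07.
C3: T = 0x82, S = E(K, T) = 0x81; 0x8A ⊕ 0x81 = 0x0B.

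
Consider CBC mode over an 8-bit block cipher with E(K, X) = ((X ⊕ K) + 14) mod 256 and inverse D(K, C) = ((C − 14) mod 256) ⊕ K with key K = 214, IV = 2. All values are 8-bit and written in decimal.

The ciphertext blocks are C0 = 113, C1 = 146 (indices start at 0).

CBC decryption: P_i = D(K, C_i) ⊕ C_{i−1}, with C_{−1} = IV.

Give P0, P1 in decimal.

P0 = 183, P1 = 35

P0: D(K, 113) = 181; 181 ⊕ 2 = 183.
P1: D(K, 146) = 82; 82 ⊕ 113 = 35.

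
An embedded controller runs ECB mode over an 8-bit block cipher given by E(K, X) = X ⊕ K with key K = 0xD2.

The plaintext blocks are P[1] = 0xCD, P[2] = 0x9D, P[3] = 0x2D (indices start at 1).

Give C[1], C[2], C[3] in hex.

C[1] = 0x1F, C[2] = 0x4F, C[3] = 0xFF

ECB encryption: C_i = E(K, P_i).
C[1]: E(K, 0xCD) = 0x1F.
C[2]: E(K, 0x9D) = 0x4F.
C[3]: E(K, 0x2D) = 0xFF.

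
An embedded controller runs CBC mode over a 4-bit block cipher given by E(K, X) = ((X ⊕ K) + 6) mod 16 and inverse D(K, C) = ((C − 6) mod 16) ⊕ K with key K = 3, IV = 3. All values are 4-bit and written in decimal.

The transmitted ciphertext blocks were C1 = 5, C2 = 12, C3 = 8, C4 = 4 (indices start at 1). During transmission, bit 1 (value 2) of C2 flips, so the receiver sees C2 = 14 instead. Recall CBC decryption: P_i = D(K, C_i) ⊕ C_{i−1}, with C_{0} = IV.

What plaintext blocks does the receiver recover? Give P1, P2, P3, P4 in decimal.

P1 = 15, P2 = 14, P3 = 15, P4 = 5

Only C2 changed, to 14. In CBC, a change in C_i garbles P_i and flips the same bit in P_{i+1}. Decrypting the received ciphertext:
P1: D(K, 5) = 12; 12 ⊕ 3 = 15.
P2: D(K, 14) = 11; 11 ⊕ 5 = 14.
P3: D(K, 8) = 1; 1 ⊕ 14 = 15.
P4: D(K, 4) = 13; 13 ⊕ 8 = 5.
Blocks that differ from the original plaintext: P2, P3.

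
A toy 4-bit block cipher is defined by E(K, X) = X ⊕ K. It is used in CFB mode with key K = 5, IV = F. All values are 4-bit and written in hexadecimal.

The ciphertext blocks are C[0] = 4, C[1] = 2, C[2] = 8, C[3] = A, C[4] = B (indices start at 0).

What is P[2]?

CFB decryption: P_i = C_i ⊕ E(K, C_{i−1}), with C_{−1} = IV.
P[2]: E(K, 2) = 7; 8 ⊕ 7 = F.

P[2] = F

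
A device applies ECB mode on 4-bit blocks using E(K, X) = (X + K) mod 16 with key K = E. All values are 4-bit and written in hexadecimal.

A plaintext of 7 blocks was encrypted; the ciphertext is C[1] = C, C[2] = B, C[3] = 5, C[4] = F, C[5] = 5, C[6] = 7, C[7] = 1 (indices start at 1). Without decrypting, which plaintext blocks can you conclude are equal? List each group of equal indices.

ECB encrypts each block independently with the same key, so equal ciphertext blocks imply equal plaintext blocks.
C[3] = C[5] = 5, so P[3] = P[5].

P[3] = P[5]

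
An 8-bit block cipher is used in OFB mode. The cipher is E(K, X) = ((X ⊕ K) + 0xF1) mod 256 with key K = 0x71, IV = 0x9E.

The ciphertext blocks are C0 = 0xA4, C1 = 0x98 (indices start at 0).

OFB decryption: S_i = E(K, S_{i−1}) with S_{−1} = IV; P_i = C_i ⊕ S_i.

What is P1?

P0: S = E(K, 0x9E) = 0xE0; 0xA4 ⊕ 0xE0 = 0x44.
P1: S = E(K, 0xE0) = 0x82; 0x98 ⊕ 0x82 = 0x1A.

P1 = 0x1A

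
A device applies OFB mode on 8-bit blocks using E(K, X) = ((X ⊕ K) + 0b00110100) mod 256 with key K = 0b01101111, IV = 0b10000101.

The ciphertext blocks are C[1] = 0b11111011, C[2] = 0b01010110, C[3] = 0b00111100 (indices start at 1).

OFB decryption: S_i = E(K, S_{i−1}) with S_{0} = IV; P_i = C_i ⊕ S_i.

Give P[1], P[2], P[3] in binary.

P[1] = 0b11100101, P[2] = 0b11110011, P[3] = 0b11000010

P[1]: S = E(K, 0b10000101) = 0b00011110; 0b11111011 ⊕ 0b00011110 = 0b11100101.
P[2]: S = E(K, 0b00011110) = 0b10100101; 0b01010110 ⊕ 0b10100101 = 0b11110011.
P[3]: S = E(K, 0b10100101) = 0b11111110; 0b00111100 ⊕ 0b11111110 = 0b11000010.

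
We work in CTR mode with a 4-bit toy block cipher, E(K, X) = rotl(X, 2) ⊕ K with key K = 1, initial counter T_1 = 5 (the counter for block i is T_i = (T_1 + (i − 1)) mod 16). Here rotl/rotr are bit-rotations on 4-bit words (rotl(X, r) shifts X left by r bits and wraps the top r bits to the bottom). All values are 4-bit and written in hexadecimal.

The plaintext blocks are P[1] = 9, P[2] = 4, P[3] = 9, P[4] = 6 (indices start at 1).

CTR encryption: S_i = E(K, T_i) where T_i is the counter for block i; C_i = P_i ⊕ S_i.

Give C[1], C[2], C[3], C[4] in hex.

C[1] = D, C[2] = C, C[3] = 5, C[4] = 5

C[1]: T = 5, S = E(K, T) = 4; 9 ⊕ 4 = D.
C[2]: T = 6, S = E(K, T) = 8; 4 ⊕ 8 = C.
C[3]: T = 7, S = E(K, T) = C; 9 ⊕ C = 5.
C[4]: T = 8, S = E(K, T) = 3; 6 ⊕ 3 = 5.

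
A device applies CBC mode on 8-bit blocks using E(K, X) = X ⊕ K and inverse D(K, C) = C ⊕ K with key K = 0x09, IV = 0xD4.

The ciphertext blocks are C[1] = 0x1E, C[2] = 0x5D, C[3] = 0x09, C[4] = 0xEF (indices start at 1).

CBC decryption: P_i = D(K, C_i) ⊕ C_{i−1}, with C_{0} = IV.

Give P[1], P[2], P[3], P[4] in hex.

P[1]: D(K, 0x1E) = 0x17; 0x17 ⊕ 0xD4 = 0xC3.
P[2]: D(K, 0x5D) = 0x54; 0x54 ⊕ 0x1E = 0x4A.
P[3]: D(K, 0x09) = 0x00; 0x00 ⊕ 0x5D = 0x5D.
P[4]: D(K, 0xEF) = 0xE6; 0xE6 ⊕ 0x09 = 0xEF.

P[1] = 0xC3, P[2] = 0x4A, P[3] = 0x5D, P[4] = 0xEF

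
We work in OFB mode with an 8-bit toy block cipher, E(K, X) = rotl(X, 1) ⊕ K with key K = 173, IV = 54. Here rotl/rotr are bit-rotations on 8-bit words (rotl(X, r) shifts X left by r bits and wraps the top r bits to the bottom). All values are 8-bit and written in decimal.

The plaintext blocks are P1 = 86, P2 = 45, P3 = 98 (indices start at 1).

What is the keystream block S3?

OFB encryption: S_i = E(K, S_{i−1}) with S_{0} = IV; C_i = P_i ⊕ S_i.
C1: S = E(K, 54) = 193; 86 ⊕ 193 = 151.
C2: S = E(K, 193) = 46; 45 ⊕ 46 = 3.
C3: S = E(K, 46) = 241; 98 ⊕ 241 = 147.
So S3 = 241.

241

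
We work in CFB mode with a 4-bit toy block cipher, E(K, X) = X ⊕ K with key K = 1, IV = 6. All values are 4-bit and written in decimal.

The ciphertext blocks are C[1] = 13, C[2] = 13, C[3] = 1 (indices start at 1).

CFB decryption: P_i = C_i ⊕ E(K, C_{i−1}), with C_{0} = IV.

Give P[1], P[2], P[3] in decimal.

P[1]: E(K, 6) = 7; 13 ⊕ 7 = 10.
P[2]: E(K, 13) = 12; 13 ⊕ 12 = 1.
P[3]: E(K, 13) = 12; 1 ⊕ 12 = 13.

P[1] = 10, P[2] = 1, P[3] = 13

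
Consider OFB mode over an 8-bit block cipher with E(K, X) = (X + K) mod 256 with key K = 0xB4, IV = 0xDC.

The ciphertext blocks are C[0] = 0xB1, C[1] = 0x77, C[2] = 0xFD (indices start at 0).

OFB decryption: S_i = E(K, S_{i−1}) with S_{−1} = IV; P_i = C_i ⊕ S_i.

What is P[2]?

P[0]: S = E(K, 0xDC) = 0x90; 0xB1 ⊕ 0x90 = 0x21.
P[1]: S = E(K, 0x90) = 0x44; 0x77 ⊕ 0x44 = 0x33.
P[2]: S = E(K, 0x44) = 0xF8; 0xFD ⊕ 0xF8 = 0x05.

P[2] = 0x05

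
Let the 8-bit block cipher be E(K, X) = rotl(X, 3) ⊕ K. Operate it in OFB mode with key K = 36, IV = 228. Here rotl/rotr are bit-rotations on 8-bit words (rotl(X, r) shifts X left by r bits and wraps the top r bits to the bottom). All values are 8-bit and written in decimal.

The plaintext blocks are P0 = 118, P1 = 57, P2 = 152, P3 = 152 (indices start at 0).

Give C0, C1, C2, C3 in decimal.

C0 = 117, C1 = 5, C2 = 93, C3 = 146

OFB encryption: S_i = E(K, S_{i−1}) with S_{−1} = IV; C_i = P_i ⊕ S_i.
C0: S = E(K, 228) = 3; 118 ⊕ 3 = 117.
C1: S = E(K, 3) = 60; 57 ⊕ 60 = 5.
C2: S = E(K, 60) = 197; 152 ⊕ 197 = 93.
C3: S = E(K, 197) = 10; 152 ⊕ 10 = 146.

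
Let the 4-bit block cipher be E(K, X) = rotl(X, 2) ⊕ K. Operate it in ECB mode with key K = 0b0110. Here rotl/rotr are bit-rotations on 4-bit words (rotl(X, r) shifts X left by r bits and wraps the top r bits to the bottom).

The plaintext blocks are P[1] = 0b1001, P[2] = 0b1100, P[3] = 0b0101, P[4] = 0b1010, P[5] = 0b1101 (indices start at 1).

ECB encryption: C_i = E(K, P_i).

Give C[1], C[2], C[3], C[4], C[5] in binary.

C[1] = 0b0000, C[2] = 0b0101, C[3] = 0b0011, C[4] = 0b1100, C[5] = 0b0001

C[1]: E(K, 0b1001) = 0b0000.
C[2]: E(K, 0b1100) = 0b0101.
C[3]: E(K, 0b0101) = 0b0011.
C[4]: E(K, 0b1010) = 0b1100.
C[5]: E(K, 0b1101) = 0b0001.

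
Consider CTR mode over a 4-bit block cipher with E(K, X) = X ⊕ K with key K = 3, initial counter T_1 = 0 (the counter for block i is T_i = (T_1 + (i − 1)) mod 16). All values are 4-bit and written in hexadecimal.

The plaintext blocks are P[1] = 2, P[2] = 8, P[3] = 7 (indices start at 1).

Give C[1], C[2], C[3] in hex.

CTR encryption: S_i = E(K, T_i) where T_i is the counter for block i; C_i = P_i ⊕ S_i.
C[1]: T = 0, S = E(K, T) = 3; 2 ⊕ 3 = 1.
C[2]: T = 1, S = E(K, T) = 2; 8 ⊕ 2 = A.
C[3]: T = 2, S = E(K, T) = 1; 7 ⊕ 1 = 6.

C[1] = 1, C[2] = A, C[3] = 6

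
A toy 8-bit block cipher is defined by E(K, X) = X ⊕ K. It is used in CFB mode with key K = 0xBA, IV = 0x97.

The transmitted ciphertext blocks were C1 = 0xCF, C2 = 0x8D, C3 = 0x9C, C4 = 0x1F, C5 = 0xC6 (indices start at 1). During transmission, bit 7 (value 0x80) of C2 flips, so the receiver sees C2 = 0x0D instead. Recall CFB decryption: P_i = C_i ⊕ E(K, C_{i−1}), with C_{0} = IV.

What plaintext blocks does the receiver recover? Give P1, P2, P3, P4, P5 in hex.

P1 = 0xE2, P2 = 0x78, P3 = 0x2B, P4 = 0x39, P5 = 0x63

Only C2 changed, to 0x0D. In CFB, a change in C_i flips the same bit in P_i and garbles P_{i+1}. Decrypting the received ciphertext:
P1: E(K, 0x97) = 0x2D; 0xCF ⊕ 0x2D = 0xE2.
P2: E(K, 0xCF) = 0x75; 0x0D ⊕ 0x75 = 0x78.
P3: E(K, 0x0D) = 0xB7; 0x9C ⊕ 0xB7 = 0x2B.
P4: E(K, 0x9C) = 0x26; 0x1F ⊕ 0x26 = 0x39.
P5: E(K, 0x1F) = 0xA5; 0xC6 ⊕ 0xA5 = 0x63.
Blocks that differ from the original plaintext: P2, P3.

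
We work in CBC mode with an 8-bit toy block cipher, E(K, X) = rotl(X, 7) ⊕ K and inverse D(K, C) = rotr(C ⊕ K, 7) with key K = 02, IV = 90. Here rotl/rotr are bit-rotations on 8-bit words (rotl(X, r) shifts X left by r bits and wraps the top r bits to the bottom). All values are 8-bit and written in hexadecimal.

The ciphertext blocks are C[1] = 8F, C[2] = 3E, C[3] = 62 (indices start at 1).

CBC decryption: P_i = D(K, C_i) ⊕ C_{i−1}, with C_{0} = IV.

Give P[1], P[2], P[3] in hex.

P[1]: D(K, 8F) = 1B; 1B ⊕ 90 = 8B.
P[2]: D(K, 3E) = 78; 78 ⊕ 8F = F7.
P[3]: D(K, 62) = C0; C0 ⊕ 3E = FE.

P[1] = 8B, P[2] = F7, P[3] = FE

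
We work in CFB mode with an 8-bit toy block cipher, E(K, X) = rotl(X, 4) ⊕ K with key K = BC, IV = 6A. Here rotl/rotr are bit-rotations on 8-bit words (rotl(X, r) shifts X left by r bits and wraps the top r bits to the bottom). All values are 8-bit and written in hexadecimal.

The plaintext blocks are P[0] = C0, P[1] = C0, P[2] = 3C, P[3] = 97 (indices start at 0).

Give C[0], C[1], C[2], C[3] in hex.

C[0] = DA, C[1] = D1, C[2] = 9D, C[3] = F2

CFB encryption: C_i = P_i ⊕ E(K, C_{i−1}), with C_{−1} = IV.
C[0]: E(K, 6A) = 1A; C0 ⊕ 1A = DA.
C[1]: E(K, DA) = 11; C0 ⊕ 11 = D1.
C[2]: E(K, D1) = A1; 3C ⊕ A1 = 9D.
C[3]: E(K, 9D) = 65; 97 ⊕ 65 = F2.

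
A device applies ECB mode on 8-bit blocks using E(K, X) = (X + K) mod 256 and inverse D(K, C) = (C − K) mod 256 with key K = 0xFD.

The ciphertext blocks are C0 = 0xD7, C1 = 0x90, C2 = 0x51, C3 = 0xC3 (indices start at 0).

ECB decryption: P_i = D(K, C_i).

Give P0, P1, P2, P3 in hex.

P0 = 0xDA, P1 = 0x93, P2 = 0x54, P3 = 0xC6

P0: D(K, 0xD7) = 0xDA.
P1: D(K, 0x90) = 0x93.
P2: D(K, 0x51) = 0x54.
P3: D(K, 0xC3) = 0xC6.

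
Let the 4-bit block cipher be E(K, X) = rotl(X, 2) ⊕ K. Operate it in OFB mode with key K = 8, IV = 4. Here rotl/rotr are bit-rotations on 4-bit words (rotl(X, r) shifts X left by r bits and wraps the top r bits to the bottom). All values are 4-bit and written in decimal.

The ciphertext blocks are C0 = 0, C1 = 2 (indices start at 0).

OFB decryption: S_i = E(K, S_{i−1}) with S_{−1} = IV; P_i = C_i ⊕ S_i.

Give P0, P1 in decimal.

P0 = 9, P1 = 12

P0: S = E(K, 4) = 9; 0 ⊕ 9 = 9.
P1: S = E(K, 9) = 14; 2 ⊕ 14 = 12.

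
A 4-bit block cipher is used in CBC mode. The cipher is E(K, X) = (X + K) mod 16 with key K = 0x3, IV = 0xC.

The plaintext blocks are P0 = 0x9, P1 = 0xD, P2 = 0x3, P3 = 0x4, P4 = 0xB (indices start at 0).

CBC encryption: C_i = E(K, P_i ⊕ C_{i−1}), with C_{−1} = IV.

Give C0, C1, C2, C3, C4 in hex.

C0: P0 ⊕ 0xC = 0x5; E(K, 0x5) = 0x8.
C1: P1 ⊕ 0x8 = 0x5; E(K, 0x5) = 0x8.
C2: P2 ⊕ 0x8 = 0xB; E(K, 0xB) = 0xE.
C3: P3 ⊕ 0xE = 0xA; E(K, 0xA) = 0xD.
C4: P4 ⊕ 0xD = 0x6; E(K, 0x6) = 0x9.

C0 = 0x8, C1 = 0x8, C2 = 0xE, C3 = 0xD, C4 = 0x9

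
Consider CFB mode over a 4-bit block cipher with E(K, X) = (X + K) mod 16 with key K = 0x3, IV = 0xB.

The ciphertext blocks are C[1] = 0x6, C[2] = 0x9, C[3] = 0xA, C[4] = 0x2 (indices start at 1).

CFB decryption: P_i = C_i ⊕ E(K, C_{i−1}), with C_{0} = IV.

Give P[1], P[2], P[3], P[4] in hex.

P[1]: E(K, 0xB) = 0xE; 0x6 ⊕ 0xE = 0x8.
P[2]: E(K, 0x6) = 0x9; 0x9 ⊕ 0x9 = 0x0.
P[3]: E(K, 0x9) = 0xC; 0xA ⊕ 0xC = 0x6.
P[4]: E(K, 0xA) = 0xD; 0x2 ⊕ 0xD = 0xF.

P[1] = 0x8, P[2] = 0x0, P[3] = 0x6, P[4] = 0xF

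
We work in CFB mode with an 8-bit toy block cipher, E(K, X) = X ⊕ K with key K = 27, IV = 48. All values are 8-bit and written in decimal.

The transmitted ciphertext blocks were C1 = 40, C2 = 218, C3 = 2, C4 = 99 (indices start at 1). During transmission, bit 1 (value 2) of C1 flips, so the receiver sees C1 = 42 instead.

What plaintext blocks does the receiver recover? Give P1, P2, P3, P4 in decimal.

CFB decryption: P_i = C_i ⊕ E(K, C_{i−1}), with C_{0} = IV.
Only C1 changed, to 42. In CFB, a change in C_i flips the same bit in P_i and garbles P_{i+1}. Decrypting the received ciphertext:
P1: E(K, 48) = 43; 42 ⊕ 43 = 1.
P2: E(K, 42) = 49; 218 ⊕ 49 = 235.
P3: E(K, 218) = 193; 2 ⊕ 193 = 195.
P4: E(K, 2) = 25; 99 ⊕ 25 = 122.
Blocks that differ from the original plaintext: P1, P2.

P1 = 1, P2 = 235, P3 = 195, P4 = 122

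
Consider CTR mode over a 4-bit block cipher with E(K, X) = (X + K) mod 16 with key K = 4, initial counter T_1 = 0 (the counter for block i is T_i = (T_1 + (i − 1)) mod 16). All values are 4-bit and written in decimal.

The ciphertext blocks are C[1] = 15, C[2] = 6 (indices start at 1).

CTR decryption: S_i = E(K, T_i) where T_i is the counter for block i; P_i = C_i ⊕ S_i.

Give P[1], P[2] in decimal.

P[1] = 11, P[2] = 3

P[1]: T = 0, S = E(K, T) = 4; 15 ⊕ 4 = 11.
P[2]: T = 1, S = E(K, T) = 5; 6 ⊕ 5 = 3.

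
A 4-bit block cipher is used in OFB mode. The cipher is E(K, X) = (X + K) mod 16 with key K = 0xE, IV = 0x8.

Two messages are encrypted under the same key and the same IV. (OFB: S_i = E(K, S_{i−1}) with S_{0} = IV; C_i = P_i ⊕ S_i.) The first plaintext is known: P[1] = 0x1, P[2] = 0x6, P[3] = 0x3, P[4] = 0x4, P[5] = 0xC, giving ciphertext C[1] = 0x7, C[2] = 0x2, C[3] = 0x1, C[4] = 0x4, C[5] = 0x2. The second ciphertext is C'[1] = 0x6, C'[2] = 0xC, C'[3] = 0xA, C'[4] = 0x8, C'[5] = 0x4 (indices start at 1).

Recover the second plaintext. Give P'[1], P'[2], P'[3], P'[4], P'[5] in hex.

P'[1] = 0x0, P'[2] = 0x8, P'[3] = 0x8, P'[4] = 0x8, P'[5] = 0xA

In OFB with a reused IV, both messages share the same keystream S_i, so C_i ⊕ C'_i = P_i ⊕ P'_i and thus P'_i = P_i ⊕ C_i ⊕ C'_i.
P'[1]: 0x1 ⊕ 0x7 ⊕ 0x6 = 0x0.
P'[2]: 0x6 ⊕ 0x2 ⊕ 0xC = 0x8.
P'[3]: 0x3 ⊕ 0x1 ⊕ 0xA = 0x8.
P'[4]: 0x4 ⊕ 0x4 ⊕ 0x8 = 0x8.
P'[5]: 0xC ⊕ 0x2 ⊕ 0x4 = 0xA.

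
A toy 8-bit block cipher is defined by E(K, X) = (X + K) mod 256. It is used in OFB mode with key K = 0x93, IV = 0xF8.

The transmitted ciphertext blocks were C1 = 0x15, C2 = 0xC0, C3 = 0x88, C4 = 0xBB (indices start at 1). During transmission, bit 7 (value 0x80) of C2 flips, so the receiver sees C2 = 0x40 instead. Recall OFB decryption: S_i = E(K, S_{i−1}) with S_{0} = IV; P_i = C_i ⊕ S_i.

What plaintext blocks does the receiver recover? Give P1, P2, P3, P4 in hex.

P1 = 0x9E, P2 = 0x5E, P3 = 0x39, P4 = 0xFF

Only C2 changed, to 0x40. In OFB, a change in C_i flips the same bit in P_i only; the keystream is unaffected. Decrypting the received ciphertext:
P1: S = E(K, 0xF8) = 0x8B; 0x15 ⊕ 0x8B = 0x9E.
P2: S = E(K, 0x8B) = 0x1E; 0x40 ⊕ 0x1E = 0x5E.
P3: S = E(K, 0x1E) = 0xB1; 0x88 ⊕ 0xB1 = 0x39.
P4: S = E(K, 0xB1) = 0x44; 0xBB ⊕ 0x44 = 0xFF.
Blocks that differ from the original plaintext: P2.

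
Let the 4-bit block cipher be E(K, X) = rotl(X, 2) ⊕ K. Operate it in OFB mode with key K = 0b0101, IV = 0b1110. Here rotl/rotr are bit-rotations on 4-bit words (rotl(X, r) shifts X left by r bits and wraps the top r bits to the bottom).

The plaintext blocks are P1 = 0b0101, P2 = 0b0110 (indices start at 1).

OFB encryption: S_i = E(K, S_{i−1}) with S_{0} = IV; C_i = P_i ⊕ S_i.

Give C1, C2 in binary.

C1: S = E(K, 0b1110) = 0b1110; 0b0101 ⊕ 0b1110 = 0b1011.
C2: S = E(K, 0b1110) = 0b1110; 0b0110 ⊕ 0b1110 = 0b1000.

C1 = 0b1011, C2 = 0b1000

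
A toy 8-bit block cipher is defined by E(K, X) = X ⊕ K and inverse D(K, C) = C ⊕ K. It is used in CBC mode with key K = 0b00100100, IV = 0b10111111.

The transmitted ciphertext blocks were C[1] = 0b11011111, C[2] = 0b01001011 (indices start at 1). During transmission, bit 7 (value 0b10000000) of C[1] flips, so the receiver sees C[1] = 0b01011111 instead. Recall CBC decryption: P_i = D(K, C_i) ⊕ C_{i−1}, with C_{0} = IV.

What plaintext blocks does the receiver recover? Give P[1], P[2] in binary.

P[1] = 0b11000100, P[2] = 0b00110000

Only C[1] changed, to 0b01011111. In CBC, a change in C_i garbles P_i and flips the same bit in P_{i+1}. Decrypting the received ciphertext:
P[1]: D(K, 0b01011111) = 0b01111011; 0b01111011 ⊕ 0b10111111 = 0b11000100.
P[2]: D(K, 0b01001011) = 0b01101111; 0b01101111 ⊕ 0b01011111 = 0b00110000.
Blocks that differ from the original plaintext: P[1], P[2].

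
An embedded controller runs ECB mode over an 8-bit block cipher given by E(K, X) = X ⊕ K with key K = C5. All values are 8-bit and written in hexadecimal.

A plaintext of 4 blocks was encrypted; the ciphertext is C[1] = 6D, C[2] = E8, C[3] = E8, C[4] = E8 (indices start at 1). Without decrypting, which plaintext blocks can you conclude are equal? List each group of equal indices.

ECB encrypts each block independently with the same key, so equal ciphertext blocks imply equal plaintext blocks.
C[2] = C[3] = C[4] = E8, so P[2] = P[3] = P[4].

P[2] = P[3] = P[4]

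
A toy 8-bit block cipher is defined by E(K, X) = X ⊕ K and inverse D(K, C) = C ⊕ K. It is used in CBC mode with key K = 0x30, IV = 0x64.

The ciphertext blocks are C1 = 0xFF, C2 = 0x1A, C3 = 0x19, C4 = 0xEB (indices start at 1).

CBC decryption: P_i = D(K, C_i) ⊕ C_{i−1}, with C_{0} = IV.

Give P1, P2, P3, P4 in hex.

P1 = 0xAB, P2 = 0xD5, P3 = 0x33, P4 = 0xC2

P1: D(K, 0xFF) = 0xCF; 0xCF ⊕ 0x64 = 0xAB.
P2: D(K, 0x1A) = 0x2A; 0x2A ⊕ 0xFF = 0xD5.
P3: D(K, 0x19) = 0x29; 0x29 ⊕ 0x1A = 0x33.
P4: D(K, 0xEB) = 0xDB; 0xDB ⊕ 0x19 = 0xC2.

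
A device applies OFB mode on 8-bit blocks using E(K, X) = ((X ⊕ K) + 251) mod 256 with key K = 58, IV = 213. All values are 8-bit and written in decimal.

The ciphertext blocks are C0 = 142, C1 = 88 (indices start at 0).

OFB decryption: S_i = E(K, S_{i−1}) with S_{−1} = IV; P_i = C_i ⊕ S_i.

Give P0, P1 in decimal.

P0 = 100, P1 = 147

P0: S = E(K, 213) = 234; 142 ⊕ 234 = 100.
P1: S = E(K, 234) = 203; 88 ⊕ 203 = 147.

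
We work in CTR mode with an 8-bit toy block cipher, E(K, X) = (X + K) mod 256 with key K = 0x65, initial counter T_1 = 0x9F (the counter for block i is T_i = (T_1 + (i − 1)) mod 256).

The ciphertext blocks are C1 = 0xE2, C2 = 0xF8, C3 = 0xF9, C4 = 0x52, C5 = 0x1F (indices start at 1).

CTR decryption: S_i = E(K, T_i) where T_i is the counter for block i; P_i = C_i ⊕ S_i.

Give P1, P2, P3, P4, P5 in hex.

P1 = 0xE6, P2 = 0xFD, P3 = 0xFF, P4 = 0x55, P5 = 0x17

P1: T = 0x9F, S = E(K, T) = 0x04; 0xE2 ⊕ 0x04 = 0xE6.
P2: T = 0xA0, S = E(K, T) = 0x05; 0xF8 ⊕ 0x05 = 0xFD.
P3: T = 0xA1, S = E(K, T) = 0x06; 0xF9 ⊕ 0x06 = 0xFF.
P4: T = 0xA2, S = E(K, T) = 0x07; 0x52 ⊕ 0x07 = 0x55.
P5: T = 0xA3, S = E(K, T) = 0x08; 0x1F ⊕ 0x08 = 0x17.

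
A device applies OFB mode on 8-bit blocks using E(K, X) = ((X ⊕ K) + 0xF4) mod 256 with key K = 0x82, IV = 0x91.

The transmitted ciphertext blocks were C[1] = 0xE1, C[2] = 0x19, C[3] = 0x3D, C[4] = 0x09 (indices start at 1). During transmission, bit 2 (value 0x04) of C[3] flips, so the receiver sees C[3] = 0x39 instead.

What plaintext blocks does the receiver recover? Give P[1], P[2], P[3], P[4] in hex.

OFB decryption: S_i = E(K, S_{i−1}) with S_{0} = IV; P_i = C_i ⊕ S_i.
Only C[3] changed, to 0x39. In OFB, a change in C_i flips the same bit in P_i only; the keystream is unaffected. Decrypting the received ciphertext:
P[1]: S = E(K, 0x91) = 0x07; 0xE1 ⊕ 0x07 = 0xE6.
P[2]: S = E(K, 0x07) = 0x79; 0x19 ⊕ 0x79 = 0x60.
P[3]: S = E(K, 0x79) = 0xEF; 0x39 ⊕ 0xEF = 0xD6.
P[4]: S = E(K, 0xEF) = 0x61; 0x09 ⊕ 0x61 = 0x68.
Blocks that differ from the original plaintext: P[3].

P[1] = 0xE6, P[2] = 0x60, P[3] = 0xD6, P[4] = 0x68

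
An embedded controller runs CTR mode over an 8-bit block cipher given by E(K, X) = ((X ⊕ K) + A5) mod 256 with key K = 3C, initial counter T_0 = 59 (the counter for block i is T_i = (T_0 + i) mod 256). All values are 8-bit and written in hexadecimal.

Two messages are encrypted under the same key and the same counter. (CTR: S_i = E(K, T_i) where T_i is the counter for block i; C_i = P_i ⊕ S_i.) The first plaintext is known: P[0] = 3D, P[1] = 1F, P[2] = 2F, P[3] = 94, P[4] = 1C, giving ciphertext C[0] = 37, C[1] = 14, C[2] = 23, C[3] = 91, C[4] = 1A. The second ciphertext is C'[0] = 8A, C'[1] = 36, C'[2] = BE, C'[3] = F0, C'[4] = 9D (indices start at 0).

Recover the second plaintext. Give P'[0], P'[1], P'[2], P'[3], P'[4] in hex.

In CTR with a reused counter, both messages share the same keystream S_i, so C_i ⊕ C'_i = P_i ⊕ P'_i and thus P'_i = P_i ⊕ C_i ⊕ C'_i.
P'[0]: 3D ⊕ 37 ⊕ 8A = 80.
P'[1]: 1F ⊕ 14 ⊕ 36 = 3D.
P'[2]: 2F ⊕ 23 ⊕ BE = B2.
P'[3]: 94 ⊕ 91 ⊕ F0 = F5.
P'[4]: 1C ⊕ 1A ⊕ 9D = 9B.

P'[0] = 80, P'[1] = 3D, P'[2] = B2, P'[3] = F5, P'[4] = 9B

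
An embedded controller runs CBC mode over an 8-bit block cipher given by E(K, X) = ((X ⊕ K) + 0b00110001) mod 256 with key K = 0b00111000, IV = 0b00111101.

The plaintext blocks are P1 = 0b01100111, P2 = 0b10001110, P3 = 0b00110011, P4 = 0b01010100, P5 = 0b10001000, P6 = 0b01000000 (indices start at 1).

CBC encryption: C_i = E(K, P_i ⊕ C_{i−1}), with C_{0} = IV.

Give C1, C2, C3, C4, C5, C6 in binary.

C1: P1 ⊕ 0b00111101 = 0b01011010; E(K, 0b01011010) = 0b10010011.
C2: P2 ⊕ 0b10010011 = 0b00011101; E(K, 0b00011101) = 0b01010110.
C3: P3 ⊕ 0b01010110 = 0b01100101; E(K, 0b01100101) = 0b10001110.
C4: P4 ⊕ 0b10001110 = 0b11011010; E(K, 0b11011010) = 0b00010011.
C5: P5 ⊕ 0b00010011 = 0b10011011; E(K, 0b10011011) = 0b11010100.
C6: P6 ⊕ 0b11010100 = 0b10010100; E(K, 0b10010100) = 0b11011101.

C1 = 0b10010011, C2 = 0b01010110, C3 = 0b10001110, C4 = 0b00010011, C5 = 0b11010100, C6 = 0b11011101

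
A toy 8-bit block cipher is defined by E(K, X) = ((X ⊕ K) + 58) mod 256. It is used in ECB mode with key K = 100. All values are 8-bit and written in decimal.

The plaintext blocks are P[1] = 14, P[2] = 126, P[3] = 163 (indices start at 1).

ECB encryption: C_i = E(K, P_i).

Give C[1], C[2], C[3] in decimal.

C[1] = 164, C[2] = 84, C[3] = 1

C[1]: E(K, 14) = 164.
C[2]: E(K, 126) = 84.
C[3]: E(K, 163) = 1.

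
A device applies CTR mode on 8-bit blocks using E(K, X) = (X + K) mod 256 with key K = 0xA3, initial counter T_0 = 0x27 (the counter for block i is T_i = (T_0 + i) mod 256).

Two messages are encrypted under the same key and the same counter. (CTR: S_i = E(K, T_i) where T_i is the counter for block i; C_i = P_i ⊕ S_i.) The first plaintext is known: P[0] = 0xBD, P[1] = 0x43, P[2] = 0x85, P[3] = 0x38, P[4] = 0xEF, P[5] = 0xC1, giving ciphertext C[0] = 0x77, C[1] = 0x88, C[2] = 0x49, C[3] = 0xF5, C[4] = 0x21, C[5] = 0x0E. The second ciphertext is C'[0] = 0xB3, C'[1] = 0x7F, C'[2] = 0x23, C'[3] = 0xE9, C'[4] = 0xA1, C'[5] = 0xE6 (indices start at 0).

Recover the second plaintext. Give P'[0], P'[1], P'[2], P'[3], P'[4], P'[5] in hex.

P'[0] = 0x79, P'[1] = 0xB4, P'[2] = 0xEF, P'[3] = 0x24, P'[4] = 0x6F, P'[5] = 0x29

In CTR with a reused counter, both messages share the same keystream S_i, so C_i ⊕ C'_i = P_i ⊕ P'_i and thus P'_i = P_i ⊕ C_i ⊕ C'_i.
P'[0]: 0xBD ⊕ 0x77 ⊕ 0xB3 = 0x79.
P'[1]: 0x43 ⊕ 0x88 ⊕ 0x7F = 0xB4.
P'[2]: 0x85 ⊕ 0x49 ⊕ 0x23 = 0xEF.
P'[3]: 0x38 ⊕ 0xF5 ⊕ 0xE9 = 0x24.
P'[4]: 0xEF ⊕ 0x21 ⊕ 0xA1 = 0x6F.
P'[5]: 0xC1 ⊕ 0x0E ⊕ 0xE6 = 0x29.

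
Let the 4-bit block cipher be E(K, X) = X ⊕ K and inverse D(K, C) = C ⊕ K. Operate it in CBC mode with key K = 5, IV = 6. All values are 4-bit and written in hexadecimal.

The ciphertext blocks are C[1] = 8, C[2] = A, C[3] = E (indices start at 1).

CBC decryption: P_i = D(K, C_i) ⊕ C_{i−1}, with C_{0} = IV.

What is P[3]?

P[3]: D(K, E) = B; B ⊕ A = 1.

P[3] = 1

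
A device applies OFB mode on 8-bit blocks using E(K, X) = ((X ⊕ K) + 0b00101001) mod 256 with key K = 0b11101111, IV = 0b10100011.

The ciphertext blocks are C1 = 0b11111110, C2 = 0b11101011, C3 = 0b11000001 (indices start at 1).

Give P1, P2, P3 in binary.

OFB decryption: S_i = E(K, S_{i−1}) with S_{0} = IV; P_i = C_i ⊕ S_i.
P1: S = E(K, 0b10100011) = 0b01110101; 0b11111110 ⊕ 0b01110101 = 0b10001011.
P2: S = E(K, 0b01110101) = 0b11000011; 0b11101011 ⊕ 0b11000011 = 0b00101000.
P3: S = E(K, 0b11000011) = 0b01010101; 0b11000001 ⊕ 0b01010101 = 0b10010100.

P1 = 0b10001011, P2 = 0b00101000, P3 = 0b10010100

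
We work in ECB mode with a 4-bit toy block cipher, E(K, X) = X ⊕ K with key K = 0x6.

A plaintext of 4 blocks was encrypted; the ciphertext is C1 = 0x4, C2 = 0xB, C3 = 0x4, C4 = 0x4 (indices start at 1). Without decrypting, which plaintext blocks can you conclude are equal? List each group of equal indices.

ECB encrypts each block independently with the same key, so equal ciphertext blocks imply equal plaintext blocks.
C1 = C3 = C4 = 0x4, so P1 = P3 = P4.

P1 = P3 = P4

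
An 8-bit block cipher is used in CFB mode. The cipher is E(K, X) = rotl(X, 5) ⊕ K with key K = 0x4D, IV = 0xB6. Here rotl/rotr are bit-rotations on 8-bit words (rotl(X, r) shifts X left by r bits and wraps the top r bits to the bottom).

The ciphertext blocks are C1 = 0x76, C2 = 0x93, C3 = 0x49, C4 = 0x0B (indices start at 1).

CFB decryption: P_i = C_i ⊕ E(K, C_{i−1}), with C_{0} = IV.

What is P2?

P2: E(K, 0x76) = 0x83; 0x93 ⊕ 0x83 = 0x10.

P2 = 0x10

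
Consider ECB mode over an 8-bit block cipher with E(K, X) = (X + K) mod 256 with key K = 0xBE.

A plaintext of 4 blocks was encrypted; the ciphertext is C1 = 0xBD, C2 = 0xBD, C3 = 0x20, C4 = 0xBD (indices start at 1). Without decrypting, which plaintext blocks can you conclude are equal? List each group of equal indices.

P1 = P2 = P4

ECB encrypts each block independently with the same key, so equal ciphertext blocks imply equal plaintext blocks.
C1 = C2 = C4 = 0xBD, so P1 = P2 = P4.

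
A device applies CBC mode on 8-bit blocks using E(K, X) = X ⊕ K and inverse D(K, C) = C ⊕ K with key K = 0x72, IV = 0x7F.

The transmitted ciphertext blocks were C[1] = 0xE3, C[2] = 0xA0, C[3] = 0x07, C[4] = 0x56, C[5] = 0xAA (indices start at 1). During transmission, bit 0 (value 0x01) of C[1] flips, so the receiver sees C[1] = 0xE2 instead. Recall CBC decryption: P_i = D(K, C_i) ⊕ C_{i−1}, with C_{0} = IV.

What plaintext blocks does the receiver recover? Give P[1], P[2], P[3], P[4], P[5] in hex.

Only C[1] changed, to 0xE2. In CBC, a change in C_i garbles P_i and flips the same bit in P_{i+1}. Decrypting the received ciphertext:
P[1]: D(K, 0xE2) = 0x90; 0x90 ⊕ 0x7F = 0xEF.
P[2]: D(K, 0xA0) = 0xD2; 0xD2 ⊕ 0xE2 = 0x30.
P[3]: D(K, 0x07) = 0x75; 0x75 ⊕ 0xA0 = 0xD5.
P[4]: D(K, 0x56) = 0x24; 0x24 ⊕ 0x07 = 0x23.
P[5]: D(K, 0xAA) = 0xD8; 0xD8 ⊕ 0x56 = 0x8E.
Blocks that differ from the original plaintext: P[1], P[2].

P[1] = 0xEF, P[2] = 0x30, P[3] = 0xD5, P[4] = 0x23, P[5] = 0x8E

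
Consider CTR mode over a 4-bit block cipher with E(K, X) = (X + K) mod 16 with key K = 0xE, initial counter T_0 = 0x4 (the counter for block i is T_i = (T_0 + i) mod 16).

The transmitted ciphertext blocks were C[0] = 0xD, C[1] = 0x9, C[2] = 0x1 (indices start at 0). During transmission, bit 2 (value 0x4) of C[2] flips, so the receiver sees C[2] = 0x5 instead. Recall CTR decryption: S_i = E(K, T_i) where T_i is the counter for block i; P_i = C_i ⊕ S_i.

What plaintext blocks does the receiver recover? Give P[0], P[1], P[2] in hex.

Only C[2] changed, to 0x5. In CTR, a change in C_i flips the same bit in P_i only; the keystream is unaffected. Decrypting the received ciphertext:
P[0]: T = 0x4, S = E(K, T) = 0x2; 0xD ⊕ 0x2 = 0xF.
P[1]: T = 0x5, S = E(K, T) = 0x3; 0x9 ⊕ 0x3 = 0xA.
P[2]: T = 0x6, S = E(K, T) = 0x4; 0x5 ⊕ 0x4 = 0x1.
Blocks that differ from the original plaintext: P[2].

P[0] = 0xF, P[1] = 0xA, P[2] = 0x1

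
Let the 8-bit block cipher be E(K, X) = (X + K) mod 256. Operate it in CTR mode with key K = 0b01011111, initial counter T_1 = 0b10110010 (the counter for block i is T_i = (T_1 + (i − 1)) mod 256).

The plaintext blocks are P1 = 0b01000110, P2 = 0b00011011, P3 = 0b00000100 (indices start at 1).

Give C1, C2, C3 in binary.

CTR encryption: S_i = E(K, T_i) where T_i is the counter for block i; C_i = P_i ⊕ S_i.
C1: T = 0b10110010, S = E(K, T) = 0b00010001; 0b01000110 ⊕ 0b00010001 = 0b01010111.
C2: T = 0b10110011, S = E(K, T) = 0b00010010; 0b00011011 ⊕ 0b00010010 = 0b00001001.
C3: T = 0b10110100, S = E(K, T) = 0b00010011; 0b00000100 ⊕ 0b00010011 = 0b00010111.

C1 = 0b01010111, C2 = 0b00001001, C3 = 0b00010111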